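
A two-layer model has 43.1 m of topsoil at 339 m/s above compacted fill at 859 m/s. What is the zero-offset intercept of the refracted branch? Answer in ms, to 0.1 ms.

233.6 ms

θ_c = arcsin(V₁/V₂) = arcsin(339/859) = 23.24°; cos θ_c = 0.9188.
tᵢ = 2h·cos θ_c / V₁ = 2·43.1·0.9188 / 339 = 0.23364 s.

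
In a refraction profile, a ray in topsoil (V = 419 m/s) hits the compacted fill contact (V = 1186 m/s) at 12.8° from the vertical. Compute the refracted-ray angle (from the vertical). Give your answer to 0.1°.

38.8°

Snell's law: sin θ₂ = (V₂/V₁)·sin θ₁ = (1186/419)·sin 12.8° = 0.6271.
θ₂ = sin⁻¹(0.6271) = 38.84° (from vertical).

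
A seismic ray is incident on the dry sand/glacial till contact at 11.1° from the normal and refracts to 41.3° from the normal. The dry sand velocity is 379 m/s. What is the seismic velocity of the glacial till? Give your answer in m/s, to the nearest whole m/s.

1299 m/s

Snell's law: sin 11.1°/V₁ = sin 41.3°/V₂.
V₂ = V₁·sin 41.3°/sin 11.1° = 379 × 3.4282 = 1299.28 m/s.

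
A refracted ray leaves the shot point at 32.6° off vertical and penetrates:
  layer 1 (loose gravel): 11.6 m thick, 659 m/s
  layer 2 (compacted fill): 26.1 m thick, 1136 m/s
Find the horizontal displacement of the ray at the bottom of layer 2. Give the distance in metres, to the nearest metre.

Ray parameter p = sin 32.6° / 659 m/s = 8.1756e-04 s/m.
Layer 1: θ = 32.60°; offset = 11.6·tan 32.60° = 7.419 m.
Layer 2: sin θ = p·1136 = 0.9287 → θ = 68.24°; offset = 26.1·tan 68.24° = 65.388 m.
Total horizontal offset = 72.806 m.

73 m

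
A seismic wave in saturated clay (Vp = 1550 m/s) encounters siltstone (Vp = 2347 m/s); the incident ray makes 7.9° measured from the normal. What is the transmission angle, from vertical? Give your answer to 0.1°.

sin θ₁/V₁ = sin θ₂/V₂ ⇒ sin θ₂ = 2347·sin 7.9°/1550 = 2347·0.1374/1550 = 0.2081.
θ₂ = arcsin 0.2081 = 12.01° from the normal.

12.0°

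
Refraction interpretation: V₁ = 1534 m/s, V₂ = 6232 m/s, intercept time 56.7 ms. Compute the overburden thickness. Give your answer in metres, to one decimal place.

θ_c = arcsin(1534/6232) = 14.25°; cos θ_c = 0.9692.
tᵢ = 2h cos θ_c/V₁ ⇒ h = tᵢ·V₁/(2 cos θ_c) = 0.0567·1534/(2·0.9692) = 44.87 m.

44.9 m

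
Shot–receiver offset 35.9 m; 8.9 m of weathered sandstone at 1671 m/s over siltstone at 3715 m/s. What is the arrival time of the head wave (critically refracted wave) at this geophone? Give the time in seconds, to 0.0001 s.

t = x/V₂ + 2h·√(V₂²−V₁²)/(V₁V₂).
√(V₂²−V₁²) = √(3715²−1671²) = 3318.0 m/s; delay term = 2·8.9·3318.0/(1671·3715) = 0.00951 s.
t = 35.9/3715 + 0.00951 = 0.01918 s.

0.0192 s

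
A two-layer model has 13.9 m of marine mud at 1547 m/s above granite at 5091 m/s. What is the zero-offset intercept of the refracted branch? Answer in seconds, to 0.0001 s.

0.0171 s

θ_c = arcsin(V₁/V₂) = arcsin(1547/5091) = 17.69°; cos θ_c = 0.9527.
tᵢ = 2h·cos θ_c / V₁ = 2·13.9·0.9527 / 1547 = 0.01712 s.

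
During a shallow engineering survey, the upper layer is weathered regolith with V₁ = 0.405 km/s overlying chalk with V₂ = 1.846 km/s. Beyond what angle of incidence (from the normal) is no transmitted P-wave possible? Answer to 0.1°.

12.7°

At critical incidence the refracted ray runs along the interface (θ₂ = 90°), so sin θ_c = V₁/V₂.
θ_c = arcsin(0.405/1.846) = arcsin 0.2194 = 12.67°.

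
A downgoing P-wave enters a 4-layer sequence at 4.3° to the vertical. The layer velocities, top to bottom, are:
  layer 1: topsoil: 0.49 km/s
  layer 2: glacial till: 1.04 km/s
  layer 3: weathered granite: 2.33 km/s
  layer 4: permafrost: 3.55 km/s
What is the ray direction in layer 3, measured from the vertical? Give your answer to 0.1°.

Ray parameter p = sin 4.3° / 0.49 = 1.5302e-01 s/km.
sin θ_3 = p·V_3 = 1.5302e-01 × 2.33 = 0.3565.
θ_3 = arcsin 0.3565 = 20.89°.

20.9°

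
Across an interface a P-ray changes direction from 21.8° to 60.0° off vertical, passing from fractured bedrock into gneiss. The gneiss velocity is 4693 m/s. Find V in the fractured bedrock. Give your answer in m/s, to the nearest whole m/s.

sin 21.8° = 0.3714; sin 60.0° = 0.8660.
V₁ = V₂·(sin θ₁/sin θ₂) = 4693·(0.3714/0.8660) = 2012.45 m/s.

2012 m/s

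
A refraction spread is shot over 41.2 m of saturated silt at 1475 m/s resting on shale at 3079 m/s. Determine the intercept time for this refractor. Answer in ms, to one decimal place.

θ_c = arcsin(V₁/V₂) = arcsin(1475/3079) = 28.62°; cos θ_c = 0.8778.
tᵢ = 2h·cos θ_c / V₁ = 2·41.2·0.8778 / 1475 = 0.04904 s.

49.0 ms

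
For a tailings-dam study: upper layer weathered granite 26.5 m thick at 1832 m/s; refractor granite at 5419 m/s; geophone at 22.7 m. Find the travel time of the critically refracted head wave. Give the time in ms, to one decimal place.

31.4 ms

θ_c = arcsin(V₁/V₂) = arcsin(1832/5419) = 19.76°, cos θ_c = 0.9411.
Intercept time tᵢ = 2h cos θ_c / V₁ = 2·26.5·0.9411/1832 = 0.02723 s.
t = x/V₂ + tᵢ = 22.7/5419 + 0.02723 = 0.03142 s.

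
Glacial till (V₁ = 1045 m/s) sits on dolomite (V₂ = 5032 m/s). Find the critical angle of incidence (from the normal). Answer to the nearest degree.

Critical incidence: sin θ_c = V₁/V₂ = 1045/5032 = 0.2077.
θ_c = arcsin 0.2077 = 11.99°.

12°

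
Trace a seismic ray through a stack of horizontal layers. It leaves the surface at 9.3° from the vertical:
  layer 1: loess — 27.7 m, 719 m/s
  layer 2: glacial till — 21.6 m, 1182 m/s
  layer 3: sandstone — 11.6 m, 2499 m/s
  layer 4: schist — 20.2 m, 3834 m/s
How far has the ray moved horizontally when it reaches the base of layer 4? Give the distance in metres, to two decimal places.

52.67 m

Apply Snell's law at each interface; in layer i the horizontal offset is hᵢ·tan θᵢ.
Layer 1: θ = 9.30°; offset = 27.7·tan 9.30° = 4.5360 m.
Layer 2: sin θ = 1182·sin 9.3°/719 = 0.2657, θ = 15.41°; offset = 21.6·tan 15.41° = 5.9523 m.
Layer 3: sin θ = 2499·sin 9.3°/719 = 0.5617, θ = 34.17°; offset = 11.6·tan 34.17° = 7.8751 m.
Layer 4: sin θ = 3834·sin 9.3°/719 = 0.8617, θ = 59.51°; offset = 20.2·tan 59.51° = 34.3095 m.
Σ offsets = 52.6730 m.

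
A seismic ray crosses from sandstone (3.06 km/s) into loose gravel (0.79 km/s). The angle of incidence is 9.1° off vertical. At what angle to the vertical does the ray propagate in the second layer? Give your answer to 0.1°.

2.3°

sin θ₁/V₁ = sin θ₂/V₂ ⇒ sin θ₂ = 0.79·sin 9.1°/3.06 = 0.79·0.1582/3.06 = 0.0408.
θ₂ = arcsin 0.0408 = 2.34° from the normal.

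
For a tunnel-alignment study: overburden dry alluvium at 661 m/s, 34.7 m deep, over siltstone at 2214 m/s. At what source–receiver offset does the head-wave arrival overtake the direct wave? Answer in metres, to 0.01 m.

94.43 m

x_cross = 2h·√((V₂+V₁)/(V₂−V₁)).
(V₂+V₁)/(V₂−V₁) = (2214+661)/(2214−661) = 1.8513; √ = 1.3606.
x_cross = 2·34.7·1.3606 = 94.43 m.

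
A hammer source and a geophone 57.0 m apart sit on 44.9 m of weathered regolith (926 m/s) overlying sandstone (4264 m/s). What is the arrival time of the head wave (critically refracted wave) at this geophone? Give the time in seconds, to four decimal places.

t = x/V₂ + 2h·√(V₂²−V₁²)/(V₁V₂).
√(V₂²−V₁²) = √(4264²−926²) = 4162.2 m/s; delay term = 2·44.9·4162.2/(926·4264) = 0.09466 s.
t = 57.0/4264 + 0.09466 = 0.10803 s.

0.1080 s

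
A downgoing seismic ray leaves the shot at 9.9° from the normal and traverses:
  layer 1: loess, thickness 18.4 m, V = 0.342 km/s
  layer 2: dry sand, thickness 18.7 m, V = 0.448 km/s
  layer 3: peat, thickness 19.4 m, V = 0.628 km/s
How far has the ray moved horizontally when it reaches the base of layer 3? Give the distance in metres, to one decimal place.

p = sin θ₁/V₁ = sin 9.9°/0.342 = 5.0272e-01 s/km is conserved through the stack.
Layer 1: θ = 9.90°; offset = 18.4·tan 9.90° = 3.211 m.
Layer 2: sin θ = p·0.448 = 0.2252 → θ = 13.02°; offset = 18.7·tan 13.02° = 4.323 m.
Layer 3: sin θ = p·0.628 = 0.3157 → θ = 18.40°; offset = 19.4·tan 18.40° = 6.455 m.
Σ offsets = 13.989 m.

14.0 m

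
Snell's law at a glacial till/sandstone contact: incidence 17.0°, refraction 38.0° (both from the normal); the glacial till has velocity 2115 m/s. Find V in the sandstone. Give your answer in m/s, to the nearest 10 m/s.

4450 m/s

sin 17.0° = 0.2924; sin 38.0° = 0.6157.
V₂ = V₁·(sin θ₂/sin θ₁) = 2115·(0.6157/0.2924) = 4453.66 m/s.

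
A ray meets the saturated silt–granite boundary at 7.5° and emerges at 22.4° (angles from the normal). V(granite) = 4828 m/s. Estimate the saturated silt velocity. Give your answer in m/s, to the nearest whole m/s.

1654 m/s

Snell's law: sin 7.5°/V₁ = sin 22.4°/V₂.
V₁ = V₂·sin 7.5°/sin 22.4° = 4828 × 0.3425 = 1653.71 m/s.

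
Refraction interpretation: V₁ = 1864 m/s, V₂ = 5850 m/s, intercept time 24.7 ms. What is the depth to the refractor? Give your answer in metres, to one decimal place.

θ_c = arcsin(1864/5850) = 18.58°; cos θ_c = 0.9479.
tᵢ = 2h cos θ_c/V₁ ⇒ h = tᵢ·V₁/(2 cos θ_c) = 0.0247·1864/(2·0.9479) = 24.29 m.

24.3 m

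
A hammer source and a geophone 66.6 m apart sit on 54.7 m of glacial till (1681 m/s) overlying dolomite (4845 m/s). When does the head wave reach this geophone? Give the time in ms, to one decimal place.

74.8 ms

θ_c = arcsin(V₁/V₂) = arcsin(1681/4845) = 20.30°, cos θ_c = 0.9379.
Intercept time tᵢ = 2h cos θ_c / V₁ = 2·54.7·0.9379/1681 = 0.06104 s.
t = x/V₂ + tᵢ = 66.6/4845 + 0.06104 = 0.07478 s.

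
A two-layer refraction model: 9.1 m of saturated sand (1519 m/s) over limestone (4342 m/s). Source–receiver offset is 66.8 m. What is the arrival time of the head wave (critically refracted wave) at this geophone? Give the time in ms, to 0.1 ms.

26.6 ms

t = x/V₂ + 2h·√(V₂²−V₁²)/(V₁V₂).
√(V₂²−V₁²) = √(4342²−1519²) = 4067.6 m/s; delay term = 2·9.1·4067.6/(1519·4342) = 0.01122 s.
t = 66.8/4342 + 0.01122 = 0.02661 s.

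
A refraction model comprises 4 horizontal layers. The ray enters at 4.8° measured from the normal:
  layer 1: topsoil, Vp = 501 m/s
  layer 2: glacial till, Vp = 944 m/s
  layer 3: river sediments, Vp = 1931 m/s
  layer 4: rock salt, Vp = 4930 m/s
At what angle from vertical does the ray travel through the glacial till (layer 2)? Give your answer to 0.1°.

9.1°

Ray parameter p = sin 4.8° / 501 = 1.6702e-04 s/m.
sin θ_2 = p·V_2 = 1.6702e-04 × 944 = 0.1577.
θ_2 = 9.07° from the vertical.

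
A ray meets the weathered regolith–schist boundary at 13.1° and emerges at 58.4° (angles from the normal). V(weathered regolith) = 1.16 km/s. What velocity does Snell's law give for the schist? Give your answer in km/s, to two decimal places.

sin 13.1° = 0.2267; sin 58.4° = 0.8517.
V₂ = V₁·(sin θ₂/sin θ₁) = 1.16·(0.8517/0.2267) = 4.36 km/s.

4.36 km/s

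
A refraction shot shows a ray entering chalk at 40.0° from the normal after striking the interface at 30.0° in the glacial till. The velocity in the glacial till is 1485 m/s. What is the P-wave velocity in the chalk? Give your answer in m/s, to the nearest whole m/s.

1909 m/s

sin 30.0° = 0.5000; sin 40.0° = 0.6428.
V₂ = V₁·(sin θ₂/sin θ₁) = 1485·(0.6428/0.5000) = 1909.08 m/s.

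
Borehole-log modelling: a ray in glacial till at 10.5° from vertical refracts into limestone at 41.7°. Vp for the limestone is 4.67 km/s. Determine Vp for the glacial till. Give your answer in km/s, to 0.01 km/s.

sin 10.5° = 0.1822; sin 41.7° = 0.6652.
V₁ = V₂·(sin θ₁/sin θ₂) = 4.67·(0.1822/0.6652) = 1.28 km/s.

1.28 km/s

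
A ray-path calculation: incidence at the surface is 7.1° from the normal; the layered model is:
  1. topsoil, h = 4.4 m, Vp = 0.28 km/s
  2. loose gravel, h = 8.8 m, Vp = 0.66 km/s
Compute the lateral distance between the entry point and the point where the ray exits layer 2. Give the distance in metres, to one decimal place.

3.2 m

Ray parameter p = sin 7.1° / 0.28 km/s = 4.4143e-01 s/km.
Layer 1: θ = 7.10°; offset = 4.4·tan 7.10° = 0.548 m.
Layer 2: sin θ = p·0.66 = 0.2913 → θ = 16.94°; offset = 8.8·tan 16.94° = 2.680 m.
Total horizontal offset = 3.228 m.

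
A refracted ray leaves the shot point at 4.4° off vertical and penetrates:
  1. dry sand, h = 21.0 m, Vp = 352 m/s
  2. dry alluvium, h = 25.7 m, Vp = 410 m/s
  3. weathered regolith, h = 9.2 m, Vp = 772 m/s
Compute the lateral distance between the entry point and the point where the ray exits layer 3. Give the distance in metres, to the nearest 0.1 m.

5.5 m

Ray parameter p = sin 4.4° / 352 m/s = 2.1795e-04 s/m.
Layer 1: θ = 4.40°; offset = 21.0·tan 4.40° = 1.616 m.
Layer 2: sin θ = p·410 = 0.0894 → θ = 5.13°; offset = 25.7·tan 5.13° = 2.306 m.
Layer 3: sin θ = p·772 = 0.1683 → θ = 9.69°; offset = 9.2·tan 9.69° = 1.570 m.
Total horizontal offset = 5.492 m.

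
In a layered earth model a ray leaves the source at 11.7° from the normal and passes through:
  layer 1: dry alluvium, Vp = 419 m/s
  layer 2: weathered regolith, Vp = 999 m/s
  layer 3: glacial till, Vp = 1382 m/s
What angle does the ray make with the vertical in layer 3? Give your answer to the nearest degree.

42°

Snell's law across each interface conserves sin θ / V, so sin θ_3 = V_3·sin θ₁/V₁.
sin θ_3 = 1382 × sin 11.7° / 419 = 0.6689.
θ_3 = arcsin 0.6689 = 41.98°.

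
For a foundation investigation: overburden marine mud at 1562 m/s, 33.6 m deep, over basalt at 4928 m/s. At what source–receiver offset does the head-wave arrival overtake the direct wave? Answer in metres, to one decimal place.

x_cross = 2h·√((V₂+V₁)/(V₂−V₁)).
(V₂+V₁)/(V₂−V₁) = (4928+1562)/(4928−1562) = 1.9281; √ = 1.3886.
x_cross = 2·33.6·1.3886 = 93.31 m.

93.3 m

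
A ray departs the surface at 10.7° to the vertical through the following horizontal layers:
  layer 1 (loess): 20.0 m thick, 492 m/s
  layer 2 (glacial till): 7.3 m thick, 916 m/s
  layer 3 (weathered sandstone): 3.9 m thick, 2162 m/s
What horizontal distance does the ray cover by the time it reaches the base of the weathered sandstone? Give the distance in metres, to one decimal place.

12.0 m

Apply Snell's law at each interface; in layer i the horizontal offset is hᵢ·tan θᵢ.
Layer 1: θ = 10.70°; offset = 20.0·tan 10.70° = 3.779 m.
Layer 2: sin θ = 916·sin 10.7°/492 = 0.3457, θ = 20.22°; offset = 7.3·tan 20.22° = 2.689 m.
Layer 3: sin θ = 2162·sin 10.7°/492 = 0.8159, θ = 54.67°; offset = 3.9·tan 54.67° = 5.503 m.
Total horizontal offset = 11.971 m.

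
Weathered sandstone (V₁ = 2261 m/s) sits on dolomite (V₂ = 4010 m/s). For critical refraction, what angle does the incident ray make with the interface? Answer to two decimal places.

Critical incidence: sin θ_c = V₁/V₂ = 2261/4010 = 0.5638.
θ_c = arcsin 0.5638 = 34.32°.
Measured from the interface: 90° − 34.32° = 55.68°.

55.68°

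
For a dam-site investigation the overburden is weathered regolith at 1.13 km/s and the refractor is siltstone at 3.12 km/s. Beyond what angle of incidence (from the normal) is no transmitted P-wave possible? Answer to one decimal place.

At critical incidence the refracted ray runs along the interface (θ₂ = 90°), so sin θ_c = V₁/V₂.
θ_c = arcsin(1.13/3.12) = arcsin 0.3622 = 21.23°.

21.2°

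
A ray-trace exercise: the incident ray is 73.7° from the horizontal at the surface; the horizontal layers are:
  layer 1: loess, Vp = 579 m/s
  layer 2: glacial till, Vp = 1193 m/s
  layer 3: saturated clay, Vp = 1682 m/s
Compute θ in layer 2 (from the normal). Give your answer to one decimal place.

From the normal: θ₁ = 90° − 73.7° = 16.3°.
Snell's law across each interface conserves sin θ / V, so sin θ_2 = V_2·sin θ₁/V₁.
sin θ_2 = 1193 × sin 16.3° / 579 = 0.5783.
θ_2 = 35.33° from the vertical.

35.3°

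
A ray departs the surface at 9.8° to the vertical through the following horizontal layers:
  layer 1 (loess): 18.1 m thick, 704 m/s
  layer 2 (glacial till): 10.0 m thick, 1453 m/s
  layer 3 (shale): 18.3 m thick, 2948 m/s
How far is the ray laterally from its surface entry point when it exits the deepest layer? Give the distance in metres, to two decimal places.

p = sin θ₁/V₁ = sin 9.8°/704 = 2.4177e-04 s/m is conserved through the stack.
Layer 1: θ = 9.80°; offset = 18.1·tan 9.80° = 3.1264 m.
Layer 2: sin θ = p·1453 = 0.3513 → θ = 20.57°; offset = 10.0·tan 20.57° = 3.7521 m.
Layer 3: sin θ = p·2948 = 0.7128 → θ = 45.46°; offset = 18.3·tan 45.46° = 18.5958 m.
Σ offsets = 25.4743 m.

25.47 m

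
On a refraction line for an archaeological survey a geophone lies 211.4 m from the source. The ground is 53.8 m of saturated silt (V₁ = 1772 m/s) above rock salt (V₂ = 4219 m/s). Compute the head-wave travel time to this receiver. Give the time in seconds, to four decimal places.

0.1052 s

t = x/V₂ + 2h·√(V₂²−V₁²)/(V₁V₂).
√(V₂²−V₁²) = √(4219²−1772²) = 3828.8 m/s; delay term = 2·53.8·3828.8/(1772·4219) = 0.05511 s.
t = 211.4/4219 + 0.05511 = 0.10521 s.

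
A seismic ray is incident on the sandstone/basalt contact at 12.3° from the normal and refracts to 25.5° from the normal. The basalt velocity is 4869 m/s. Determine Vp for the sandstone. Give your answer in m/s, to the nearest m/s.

2409 m/s

sin 12.3° = 0.2130; sin 25.5° = 0.4305.
V₁ = V₂·(sin θ₁/sin θ₂) = 4869·(0.2130/0.4305) = 2409.33 m/s.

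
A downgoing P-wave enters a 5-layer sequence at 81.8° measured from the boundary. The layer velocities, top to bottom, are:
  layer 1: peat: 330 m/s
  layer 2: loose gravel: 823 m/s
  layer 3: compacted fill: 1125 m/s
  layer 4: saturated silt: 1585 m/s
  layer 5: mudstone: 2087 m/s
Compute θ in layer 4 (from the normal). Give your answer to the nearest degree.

43°

From the normal: θ₁ = 90° − 81.8° = 8.2°.
Ray parameter p = sin 8.2° / 330 = 4.3221e-04 s/m.
sin θ_4 = p·V_4 = 4.3221e-04 × 1585 = 0.6851.
θ_4 = 43.24° from the vertical.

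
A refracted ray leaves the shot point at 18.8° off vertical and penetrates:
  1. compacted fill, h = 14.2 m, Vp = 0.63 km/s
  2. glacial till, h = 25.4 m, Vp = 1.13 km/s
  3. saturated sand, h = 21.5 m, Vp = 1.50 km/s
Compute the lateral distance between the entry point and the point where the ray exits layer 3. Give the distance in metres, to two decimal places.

48.55 m

Ray parameter p = sin 18.8° / 0.63 km/s = 5.1153e-01 s/km.
Layer 1: θ = 18.80°; offset = 14.2·tan 18.80° = 4.8341 m.
Layer 2: sin θ = p·1.13 = 0.5780 → θ = 35.31°; offset = 25.4·tan 35.31° = 17.9924 m.
Layer 3: sin θ = p·1.50 = 0.7673 → θ = 50.11°; offset = 21.5·tan 50.11° = 25.7246 m.
Summing the layer offsets gives 48.5511 m.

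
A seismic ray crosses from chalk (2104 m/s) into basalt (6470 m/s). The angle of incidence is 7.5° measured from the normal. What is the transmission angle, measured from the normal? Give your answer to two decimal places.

23.66°

sin θ₁/V₁ = sin θ₂/V₂ ⇒ sin θ₂ = 6470·sin 7.5°/2104 = 6470·0.1305/2104 = 0.4014.
θ₂ = arcsin 0.4014 = 23.66° from the normal.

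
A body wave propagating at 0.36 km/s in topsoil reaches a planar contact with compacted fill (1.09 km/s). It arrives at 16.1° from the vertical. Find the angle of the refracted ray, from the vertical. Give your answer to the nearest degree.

Snell's law: sin θ₂ = (V₂/V₁)·sin θ₁ = (1.09/0.36)·sin 16.1° = 0.8396.
θ₂ = arcsin 0.8396 = 57.10° from the normal.

57°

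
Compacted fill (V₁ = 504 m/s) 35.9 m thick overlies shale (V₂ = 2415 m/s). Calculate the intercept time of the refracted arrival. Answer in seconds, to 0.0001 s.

0.1393 s

tᵢ = 2h·√(V₂²−V₁²)/(V₁V₂).
√(V₂²−V₁²) = √(2415²−504²) = 2361.8 m/s.
tᵢ = 2·35.9·2361.8/(504·2415) = 0.13932 s.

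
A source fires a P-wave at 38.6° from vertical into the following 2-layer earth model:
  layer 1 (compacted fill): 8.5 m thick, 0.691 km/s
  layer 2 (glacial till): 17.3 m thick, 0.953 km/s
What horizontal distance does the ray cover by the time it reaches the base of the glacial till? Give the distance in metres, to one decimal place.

36.0 m

Ray parameter p = sin 38.6° / 0.691 km/s = 9.0286e-01 s/km.
Layer 1: θ = 38.60°; offset = 8.5·tan 38.60° = 6.785 m.
Layer 2: sin θ = p·0.953 = 0.8604 → θ = 59.36°; offset = 17.3·tan 59.36° = 29.212 m.
Summing the layer offsets gives 35.997 m.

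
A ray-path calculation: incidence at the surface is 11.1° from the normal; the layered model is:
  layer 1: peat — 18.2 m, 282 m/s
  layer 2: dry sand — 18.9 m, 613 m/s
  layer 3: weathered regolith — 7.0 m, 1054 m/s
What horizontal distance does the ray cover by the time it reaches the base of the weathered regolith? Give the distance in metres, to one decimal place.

p = sin θ₁/V₁ = sin 11.1°/282 = 6.8270e-04 s/m is conserved through the stack.
Layer 1: θ = 11.10°; offset = 18.2·tan 11.10° = 3.571 m.
Layer 2: sin θ = p·613 = 0.4185 → θ = 24.74°; offset = 18.9·tan 24.74° = 8.709 m.
Layer 3: sin θ = p·1054 = 0.7196 → θ = 46.02°; offset = 7.0·tan 46.02° = 7.253 m.
Total horizontal offset = 19.533 m.

19.5 m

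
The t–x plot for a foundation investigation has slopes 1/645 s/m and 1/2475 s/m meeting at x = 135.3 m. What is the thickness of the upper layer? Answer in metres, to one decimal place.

51.8 m

x_cross = 2h·√((V₂+V₁)/(V₂−V₁)) → h = x_cross / (2·√((V₂+V₁)/(V₂−V₁))).
√((V₂+V₁)/(V₂−V₁)) = √((2475+645)/(2475−645)) = 1.3057.
h = 135.3 / (2·1.3057) = 51.81 m.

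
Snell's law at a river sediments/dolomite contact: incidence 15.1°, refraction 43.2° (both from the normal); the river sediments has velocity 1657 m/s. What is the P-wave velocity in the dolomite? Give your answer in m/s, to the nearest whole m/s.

4354 m/s

Snell's law: sin 15.1°/V₁ = sin 43.2°/V₂.
V₂ = V₁·sin 43.2°/sin 15.1° = 1657 × 2.6278 = 4354.22 m/s.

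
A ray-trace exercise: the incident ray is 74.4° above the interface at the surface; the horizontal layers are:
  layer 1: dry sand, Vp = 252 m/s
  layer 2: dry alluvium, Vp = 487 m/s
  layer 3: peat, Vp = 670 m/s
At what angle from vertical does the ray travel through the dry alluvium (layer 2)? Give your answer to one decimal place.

31.3°

From the normal: θ₁ = 90° − 74.4° = 15.6°.
Ray parameter p = sin 15.6° / 252 = 1.0671e-03 s/m.
sin θ_2 = p·V_2 = 1.0671e-03 × 487 = 0.5197.
θ_2 = 31.31° from the vertical.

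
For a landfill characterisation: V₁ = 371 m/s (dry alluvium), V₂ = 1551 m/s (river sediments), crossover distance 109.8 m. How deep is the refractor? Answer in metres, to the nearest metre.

43 m

x_cross = 2h·√((V₂+V₁)/(V₂−V₁)) → h = x_cross / (2·√((V₂+V₁)/(V₂−V₁))).
√((V₂+V₁)/(V₂−V₁)) = √((1551+371)/(1551−371)) = 1.2762.
h = 109.8 / (2·1.2762) = 43.02 m.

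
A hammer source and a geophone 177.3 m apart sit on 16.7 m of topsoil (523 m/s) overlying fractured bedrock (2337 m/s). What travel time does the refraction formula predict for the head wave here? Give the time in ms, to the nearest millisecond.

138 ms

t = x/V₂ + 2h·√(V₂²−V₁²)/(V₁V₂).
√(V₂²−V₁²) = √(2337²−523²) = 2277.7 m/s; delay term = 2·16.7·2277.7/(523·2337) = 0.06224 s.
t = 177.3/2337 + 0.06224 = 0.13811 s.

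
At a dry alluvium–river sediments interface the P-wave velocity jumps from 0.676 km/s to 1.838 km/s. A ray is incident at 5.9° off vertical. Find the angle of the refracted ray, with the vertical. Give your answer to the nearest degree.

16°

sin θ₁/V₁ = sin θ₂/V₂ ⇒ sin θ₂ = 1.838·sin 5.9°/0.676 = 1.838·0.1028/0.676 = 0.2795.
θ₂ = sin⁻¹(0.2795) = 16.23° (from vertical).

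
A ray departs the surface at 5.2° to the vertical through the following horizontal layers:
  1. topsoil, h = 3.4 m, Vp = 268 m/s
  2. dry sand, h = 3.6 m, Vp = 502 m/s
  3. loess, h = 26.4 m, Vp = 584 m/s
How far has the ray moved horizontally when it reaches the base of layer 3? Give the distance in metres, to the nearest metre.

Ray parameter p = sin 5.2° / 268 m/s = 3.3818e-04 s/m.
Layer 1: θ = 5.20°; offset = 3.4·tan 5.20° = 0.309 m.
Layer 2: sin θ = p·502 = 0.1698 → θ = 9.77°; offset = 3.6·tan 9.77° = 0.620 m.
Layer 3: sin θ = p·584 = 0.1975 → θ = 11.39°; offset = 26.4·tan 11.39° = 5.319 m.
Total horizontal offset = 6.248 m.

6 m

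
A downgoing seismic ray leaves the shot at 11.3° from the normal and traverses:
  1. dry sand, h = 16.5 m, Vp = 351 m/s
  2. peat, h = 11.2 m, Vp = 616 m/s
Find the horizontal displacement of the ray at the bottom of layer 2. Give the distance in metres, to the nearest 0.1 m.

7.4 m

Apply Snell's law at each interface; in layer i the horizontal offset is hᵢ·tan θᵢ.
Layer 1: θ = 11.30°; offset = 16.5·tan 11.30° = 3.297 m.
Layer 2: sin θ = 616·sin 11.3°/351 = 0.3439, θ = 20.11°; offset = 11.2·tan 20.11° = 4.102 m.
Σ offsets = 7.399 m.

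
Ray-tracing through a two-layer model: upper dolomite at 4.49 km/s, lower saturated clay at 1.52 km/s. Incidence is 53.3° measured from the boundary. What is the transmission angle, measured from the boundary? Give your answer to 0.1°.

78.3°

Angle from the normal: 90° − 53.3° = 36.7°.
Snell's law: sin θ₂ = (V₂/V₁)·sin θ₁ = (1.52/4.49)·sin 36.7° = 0.2023.
θ₂ = arcsin 0.2023 = 11.67° from the normal.
From the interface: 90° − 11.67° = 78.33°.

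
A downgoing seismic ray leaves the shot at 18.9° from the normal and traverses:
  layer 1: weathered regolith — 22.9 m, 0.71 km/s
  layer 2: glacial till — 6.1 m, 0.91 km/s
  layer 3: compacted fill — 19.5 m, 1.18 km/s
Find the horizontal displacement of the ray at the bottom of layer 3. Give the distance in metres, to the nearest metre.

p = sin θ₁/V₁ = sin 18.9°/0.71 = 4.5622e-01 s/km is conserved through the stack.
Layer 1: θ = 18.90°; offset = 22.9·tan 18.90° = 7.840 m.
Layer 2: sin θ = p·0.91 = 0.4152 → θ = 24.53°; offset = 6.1·tan 24.53° = 2.784 m.
Layer 3: sin θ = p·1.18 = 0.5383 → θ = 32.57°; offset = 19.5·tan 32.57° = 12.457 m.
Total horizontal offset = 23.081 m.

23 m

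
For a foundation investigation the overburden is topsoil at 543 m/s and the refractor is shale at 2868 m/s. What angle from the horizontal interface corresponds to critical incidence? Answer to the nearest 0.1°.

Critical incidence: sin θ_c = V₁/V₂ = 543/2868 = 0.1893.
θ_c = arcsin 0.1893 = 10.91°.
Measured from the interface: 90° − 10.91° = 79.09°.

79.1°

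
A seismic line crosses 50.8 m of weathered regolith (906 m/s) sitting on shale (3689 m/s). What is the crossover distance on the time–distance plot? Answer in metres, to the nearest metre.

131 m

θ_c = arcsin(906/3689) = 14.22°, so cos θ_c = 0.9694 and tᵢ = 2h cos θ_c/V₁ = 0.1087 s.
At crossover x/V₁ = x/V₂ + tᵢ ⇒ x = tᵢ/(1/V₁ − 1/V₂) = 0.10871/(1.1038e-03 − 2.7108e-04) = 130.55 m.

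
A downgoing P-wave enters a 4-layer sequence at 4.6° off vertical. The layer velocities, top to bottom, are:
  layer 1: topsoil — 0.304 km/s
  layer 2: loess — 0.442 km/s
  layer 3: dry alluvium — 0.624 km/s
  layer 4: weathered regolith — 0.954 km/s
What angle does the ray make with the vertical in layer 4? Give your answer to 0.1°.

14.6°

Snell's law across each interface conserves sin θ / V, so sin θ_4 = V_4·sin θ₁/V₁.
sin θ_4 = 0.954 × sin 4.6° / 0.304 = 0.2517.
θ_4 = arcsin 0.2517 = 14.58°.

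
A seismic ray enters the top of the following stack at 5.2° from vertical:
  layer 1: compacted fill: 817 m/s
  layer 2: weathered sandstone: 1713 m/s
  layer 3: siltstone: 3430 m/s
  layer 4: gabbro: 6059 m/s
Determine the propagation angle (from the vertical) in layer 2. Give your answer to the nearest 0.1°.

11.0°

Ray parameter p = sin 5.2° / 817 = 1.1093e-04 s/m.
sin θ_2 = p·V_2 = 1.1093e-04 × 1713 = 0.1900.
θ_2 = 10.95° from the vertical.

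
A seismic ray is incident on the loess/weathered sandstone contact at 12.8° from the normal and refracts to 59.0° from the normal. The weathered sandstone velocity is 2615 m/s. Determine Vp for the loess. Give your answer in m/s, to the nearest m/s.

Snell's law: sin 12.8°/V₁ = sin 59.0°/V₂.
V₁ = V₂·sin 12.8°/sin 59.0° = 2615 × 0.2585 = 675.89 m/s.

676 m/s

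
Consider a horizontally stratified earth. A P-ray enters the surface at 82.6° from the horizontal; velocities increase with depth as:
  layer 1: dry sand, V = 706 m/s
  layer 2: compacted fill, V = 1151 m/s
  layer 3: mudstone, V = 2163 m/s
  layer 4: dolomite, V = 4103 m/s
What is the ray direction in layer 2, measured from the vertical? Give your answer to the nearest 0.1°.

12.1°

From the normal: θ₁ = 90° − 82.6° = 7.4°.
Ray parameter p = sin 7.4° / 706 = 1.8243e-04 s/m.
sin θ_2 = p·V_2 = 1.8243e-04 × 1151 = 0.2100.
θ_2 = arcsin 0.2100 = 12.12°.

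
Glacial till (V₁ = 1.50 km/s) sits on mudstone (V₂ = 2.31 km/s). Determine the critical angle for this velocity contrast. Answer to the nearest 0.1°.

40.5°

At critical incidence the refracted ray runs along the interface (θ₂ = 90°), so sin θ_c = V₁/V₂.
θ_c = arcsin(1.50/2.31) = arcsin 0.6494 = 40.49°.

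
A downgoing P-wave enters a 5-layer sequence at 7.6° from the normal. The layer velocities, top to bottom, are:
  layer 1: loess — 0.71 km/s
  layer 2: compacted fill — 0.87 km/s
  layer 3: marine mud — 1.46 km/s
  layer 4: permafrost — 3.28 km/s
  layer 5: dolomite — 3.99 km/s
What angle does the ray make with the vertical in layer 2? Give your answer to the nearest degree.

Snell's law across each interface conserves sin θ / V, so sin θ_2 = V_2·sin θ₁/V₁.
sin θ_2 = 0.87 × sin 7.6° / 0.71 = 0.1621.
θ_2 = arcsin 0.1621 = 9.33°.

9°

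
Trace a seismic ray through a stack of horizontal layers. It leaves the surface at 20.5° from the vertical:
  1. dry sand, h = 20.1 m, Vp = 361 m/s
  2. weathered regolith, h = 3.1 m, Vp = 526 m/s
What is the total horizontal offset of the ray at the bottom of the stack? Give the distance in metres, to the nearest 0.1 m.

Ray parameter p = sin 20.5° / 361 m/s = 9.7010e-04 s/m.
Layer 1: θ = 20.50°; offset = 20.1·tan 20.50° = 7.515 m.
Layer 2: sin θ = p·526 = 0.5103 → θ = 30.68°; offset = 3.1·tan 30.68° = 1.839 m.
Total horizontal offset = 9.354 m.

9.4 m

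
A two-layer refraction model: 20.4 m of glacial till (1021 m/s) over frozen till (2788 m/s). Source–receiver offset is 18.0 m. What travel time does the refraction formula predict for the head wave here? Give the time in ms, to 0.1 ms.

43.6 ms

t = x/V₂ + 2h·√(V₂²−V₁²)/(V₁V₂).
√(V₂²−V₁²) = √(2788²−1021²) = 2594.3 m/s; delay term = 2·20.4·2594.3/(1021·2788) = 0.03718 s.
t = 18.0/2788 + 0.03718 = 0.04364 s.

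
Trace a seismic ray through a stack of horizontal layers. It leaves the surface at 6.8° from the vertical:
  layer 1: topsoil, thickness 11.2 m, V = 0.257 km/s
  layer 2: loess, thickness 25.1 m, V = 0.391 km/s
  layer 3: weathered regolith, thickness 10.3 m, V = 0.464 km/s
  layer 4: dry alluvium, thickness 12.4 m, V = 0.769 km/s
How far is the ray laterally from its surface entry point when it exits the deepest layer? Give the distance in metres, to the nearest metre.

Apply Snell's law at each interface; in layer i the horizontal offset is hᵢ·tan θᵢ.
Layer 1: θ = 6.80°; offset = 11.2·tan 6.80° = 1.336 m.
Layer 2: sin θ = 0.391·sin 6.8°/0.257 = 0.1801, θ = 10.38°; offset = 25.1·tan 10.38° = 4.597 m.
Layer 3: sin θ = 0.464·sin 6.8°/0.257 = 0.2138, θ = 12.34°; offset = 10.3·tan 12.34° = 2.254 m.
Layer 4: sin θ = 0.769·sin 6.8°/0.257 = 0.3543, θ = 20.75°; offset = 12.4·tan 20.75° = 4.698 m.
Σ offsets = 12.884 m.

13 m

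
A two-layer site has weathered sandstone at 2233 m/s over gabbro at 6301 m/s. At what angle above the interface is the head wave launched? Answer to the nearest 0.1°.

Critical incidence: sin θ_c = V₁/V₂ = 2233/6301 = 0.3544.
θ_c = arcsin 0.3544 = 20.76°.
Measured from the interface: 90° − 20.76° = 69.24°.

69.2°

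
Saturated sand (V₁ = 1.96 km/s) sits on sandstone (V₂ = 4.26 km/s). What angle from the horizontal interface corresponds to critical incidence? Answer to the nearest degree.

At critical incidence the refracted ray runs along the interface (θ₂ = 90°), so sin θ_c = V₁/V₂.
θ_c = arcsin(1.96/4.26) = arcsin 0.4601 = 27.39°.
Measured from the interface: 90° − 27.39° = 62.61°.

63°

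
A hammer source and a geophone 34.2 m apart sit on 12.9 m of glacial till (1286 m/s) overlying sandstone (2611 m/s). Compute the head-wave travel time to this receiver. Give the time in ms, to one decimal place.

t = x/V₂ + 2h·√(V₂²−V₁²)/(V₁V₂).
√(V₂²−V₁²) = √(2611²−1286²) = 2272.3 m/s; delay term = 2·12.9·2272.3/(1286·2611) = 0.01746 s.
t = 34.2/2611 + 0.01746 = 0.03056 s.

30.6 ms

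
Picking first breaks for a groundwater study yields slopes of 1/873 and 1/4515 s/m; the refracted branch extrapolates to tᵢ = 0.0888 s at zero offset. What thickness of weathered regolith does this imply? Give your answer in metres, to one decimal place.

39.5 m

θ_c = arcsin(873/4515) = 11.15°; cos θ_c = 0.9811.
tᵢ = 2h cos θ_c/V₁ ⇒ h = tᵢ·V₁/(2 cos θ_c) = 0.0888·873/(2·0.9811) = 39.51 m.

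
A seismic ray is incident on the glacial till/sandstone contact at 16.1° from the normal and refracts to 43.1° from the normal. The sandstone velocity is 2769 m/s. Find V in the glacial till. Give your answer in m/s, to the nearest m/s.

Snell's law: sin 16.1°/V₁ = sin 43.1°/V₂.
V₁ = V₂·sin 16.1°/sin 43.1° = 2769 × 0.4059 = 1123.83 m/s.

1124 m/s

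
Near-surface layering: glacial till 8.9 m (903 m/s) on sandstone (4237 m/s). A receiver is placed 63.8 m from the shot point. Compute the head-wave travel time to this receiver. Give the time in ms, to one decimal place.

34.3 ms

θ_c = arcsin(V₁/V₂) = arcsin(903/4237) = 12.31°, cos θ_c = 0.9770.
Intercept time tᵢ = 2h cos θ_c / V₁ = 2·8.9·0.9770/903 = 0.01926 s.
t = x/V₂ + tᵢ = 63.8/4237 + 0.01926 = 0.03432 s.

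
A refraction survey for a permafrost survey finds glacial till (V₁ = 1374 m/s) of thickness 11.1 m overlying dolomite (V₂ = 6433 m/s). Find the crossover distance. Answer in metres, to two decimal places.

27.58 m

x_cross = 2h·√((V₂+V₁)/(V₂−V₁)).
(V₂+V₁)/(V₂−V₁) = (6433+1374)/(6433−1374) = 1.5432; √ = 1.2423.
x_cross = 2·11.1·1.2423 = 27.58 m.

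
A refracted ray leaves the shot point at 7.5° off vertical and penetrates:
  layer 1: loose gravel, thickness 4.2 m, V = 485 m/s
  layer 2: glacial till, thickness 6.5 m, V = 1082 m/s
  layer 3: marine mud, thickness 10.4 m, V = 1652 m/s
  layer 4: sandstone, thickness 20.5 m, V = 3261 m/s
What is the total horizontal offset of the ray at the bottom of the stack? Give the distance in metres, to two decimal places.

Apply Snell's law at each interface; in layer i the horizontal offset is hᵢ·tan θᵢ.
Layer 1: θ = 7.50°; offset = 4.2·tan 7.50° = 0.5529 m.
Layer 2: sin θ = 1082·sin 7.5°/485 = 0.2912, θ = 16.93°; offset = 6.5·tan 16.93° = 1.9785 m.
Layer 3: sin θ = 1652·sin 7.5°/485 = 0.4446, θ = 26.40°; offset = 10.4·tan 26.40° = 5.1620 m.
Layer 4: sin θ = 3261·sin 7.5°/485 = 0.8776, θ = 61.36°; offset = 20.5·tan 61.36° = 37.5320 m.
Summing the layer offsets gives 45.2255 m.

45.23 m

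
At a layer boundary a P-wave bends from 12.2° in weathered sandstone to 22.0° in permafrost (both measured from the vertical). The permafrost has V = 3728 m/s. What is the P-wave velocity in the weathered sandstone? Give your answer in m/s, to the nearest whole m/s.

Snell's law: sin 12.2°/V₁ = sin 22.0°/V₂.
V₁ = V₂·sin 12.2°/sin 22.0° = 3728 × 0.5641 = 2103.06 m/s.

2103 m/s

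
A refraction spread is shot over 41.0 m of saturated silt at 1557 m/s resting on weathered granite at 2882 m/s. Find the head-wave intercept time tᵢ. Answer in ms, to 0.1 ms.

tᵢ = 2h·√(V₂²−V₁²)/(V₁V₂).
√(V₂²−V₁²) = √(2882²−1557²) = 2425.2 m/s.
tᵢ = 2·41.0·2425.2/(1557·2882) = 0.04432 s.

44.3 ms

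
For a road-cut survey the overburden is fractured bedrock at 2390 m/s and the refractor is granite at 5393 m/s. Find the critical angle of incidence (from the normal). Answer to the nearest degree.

26°

At critical incidence the refracted ray runs along the interface (θ₂ = 90°), so sin θ_c = V₁/V₂.
θ_c = arcsin(2390/5393) = arcsin 0.4432 = 26.31°.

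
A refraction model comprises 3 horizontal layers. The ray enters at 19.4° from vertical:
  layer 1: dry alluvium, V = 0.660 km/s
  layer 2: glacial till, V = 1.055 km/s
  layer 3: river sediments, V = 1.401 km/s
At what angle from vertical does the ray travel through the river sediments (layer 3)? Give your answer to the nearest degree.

Snell's law across each interface conserves sin θ / V, so sin θ_3 = V_3·sin θ₁/V₁.
sin θ_3 = 1.401 × sin 19.4° / 0.660 = 0.7051.
θ_3 = 44.84° from the vertical.

45°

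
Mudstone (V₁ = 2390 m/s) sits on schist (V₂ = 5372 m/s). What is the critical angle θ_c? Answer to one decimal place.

Critical incidence: sin θ_c = V₁/V₂ = 2390/5372 = 0.4449.
θ_c = arcsin 0.4449 = 26.42°.

26.4°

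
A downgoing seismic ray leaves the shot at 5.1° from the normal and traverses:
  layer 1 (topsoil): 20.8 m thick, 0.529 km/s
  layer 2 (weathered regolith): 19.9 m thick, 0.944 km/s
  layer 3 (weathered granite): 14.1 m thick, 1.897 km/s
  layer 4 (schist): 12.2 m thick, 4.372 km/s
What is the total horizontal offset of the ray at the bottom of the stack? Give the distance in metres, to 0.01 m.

23.01 m

Ray parameter p = sin 5.1° / 0.529 km/s = 1.6804e-01 s/km.
Layer 1: θ = 5.10°; offset = 20.8·tan 5.10° = 1.8564 m.
Layer 2: sin θ = p·0.944 = 0.1586 → θ = 9.13°; offset = 19.9·tan 9.13° = 3.1973 m.
Layer 3: sin θ = p·1.897 = 0.3188 → θ = 18.59°; offset = 14.1·tan 18.59° = 4.7421 m.
Layer 4: sin θ = p·4.372 = 0.7347 → θ = 47.28°; offset = 12.2·tan 47.28° = 13.2119 m.
Summing the layer offsets gives 23.0076 m.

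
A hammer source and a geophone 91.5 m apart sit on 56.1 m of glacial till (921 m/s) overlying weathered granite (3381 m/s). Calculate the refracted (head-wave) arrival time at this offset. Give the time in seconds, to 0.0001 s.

θ_c = arcsin(V₁/V₂) = arcsin(921/3381) = 15.81°, cos θ_c = 0.9622.
Intercept time tᵢ = 2h cos θ_c / V₁ = 2·56.1·0.9622/921 = 0.11722 s.
t = x/V₂ + tᵢ = 91.5/3381 + 0.11722 = 0.14428 s.

0.1443 s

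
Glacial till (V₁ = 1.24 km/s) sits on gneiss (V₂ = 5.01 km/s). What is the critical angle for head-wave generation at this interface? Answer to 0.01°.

At critical incidence the refracted ray runs along the interface (θ₂ = 90°), so sin θ_c = V₁/V₂.
θ_c = arcsin(1.24/5.01) = arcsin 0.2475 = 14.33°.

14.33°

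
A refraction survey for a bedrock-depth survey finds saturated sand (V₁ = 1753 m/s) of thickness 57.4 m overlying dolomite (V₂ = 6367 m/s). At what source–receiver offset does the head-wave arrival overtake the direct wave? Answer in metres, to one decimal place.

152.3 m

θ_c = arcsin(1753/6367) = 15.98°, so cos θ_c = 0.9614 and tᵢ = 2h cos θ_c/V₁ = 0.0630 s.
At crossover x/V₁ = x/V₂ + tᵢ ⇒ x = tᵢ/(1/V₁ − 1/V₂) = 0.06296/(5.7045e-04 − 1.5706e-04) = 152.29 m.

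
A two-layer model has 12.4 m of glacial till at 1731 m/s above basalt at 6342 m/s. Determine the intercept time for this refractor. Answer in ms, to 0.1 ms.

θ_c = arcsin(V₁/V₂) = arcsin(1731/6342) = 15.84°; cos θ_c = 0.9620.
tᵢ = 2h·cos θ_c / V₁ = 2·12.4·0.9620 / 1731 = 0.01378 s.

13.8 ms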